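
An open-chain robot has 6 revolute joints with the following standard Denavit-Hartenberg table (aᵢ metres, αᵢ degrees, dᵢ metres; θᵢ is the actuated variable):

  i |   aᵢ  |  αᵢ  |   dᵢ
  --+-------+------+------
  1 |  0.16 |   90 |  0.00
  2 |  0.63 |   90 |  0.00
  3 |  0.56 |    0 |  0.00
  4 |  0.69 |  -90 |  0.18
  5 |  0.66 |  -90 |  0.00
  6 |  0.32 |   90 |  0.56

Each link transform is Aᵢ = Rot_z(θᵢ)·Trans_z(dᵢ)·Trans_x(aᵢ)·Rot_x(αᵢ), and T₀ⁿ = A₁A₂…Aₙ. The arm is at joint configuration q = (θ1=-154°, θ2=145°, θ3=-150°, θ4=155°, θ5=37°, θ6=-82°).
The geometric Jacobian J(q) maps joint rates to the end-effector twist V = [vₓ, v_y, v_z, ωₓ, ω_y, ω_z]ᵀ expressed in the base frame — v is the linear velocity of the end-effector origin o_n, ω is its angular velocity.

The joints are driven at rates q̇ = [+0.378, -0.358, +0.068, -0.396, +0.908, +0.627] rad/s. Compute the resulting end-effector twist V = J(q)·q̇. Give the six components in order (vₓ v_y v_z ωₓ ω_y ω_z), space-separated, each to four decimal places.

-0.2332 -0.1114 -0.0965 -0.1330 0.5067 -0.5619

o_n = [0.9199, 0.5772, 0.0243]
J₁: ẑ×o_n = [-0.5772, 0.9199, 0.0000], ω = ẑ
J2: z=[-0.4384, 0.8988, 0.0000] o=[-0.1438, -0.0701, 0.0000] → [0.0219, 0.0107, -1.2399, -0.4384, 0.8988, 0.0000]
J3: z=[-0.5155, -0.2514, 0.8192] o=[0.3200, 0.1561, 0.3614] → [-0.2602, 0.3177, -0.0662, -0.5155, -0.2514, 0.8192]
J4: z=[-0.5155, -0.2514, 0.8192] o=[0.0857, -0.2697, 0.0832] → [-0.6789, 0.6530, -0.2268, -0.5155, -0.2514, 0.8192]
J5: z=[-0.5009, 0.8641, -0.0500] o=[0.4726, -0.0141, 0.6249] → [-0.4894, -0.3232, -0.6827, -0.5009, 0.8641, -0.0500]
J6: z=[-0.0067, -0.0616, -0.9981] o=[1.0439, 0.3156, 0.6007] → [0.2966, 0.1198, -0.0094, -0.0067, -0.0616, -0.9981]
V = J·q̇ = [-0.2332, -0.1114, -0.0965, -0.1330, 0.5067, -0.5619]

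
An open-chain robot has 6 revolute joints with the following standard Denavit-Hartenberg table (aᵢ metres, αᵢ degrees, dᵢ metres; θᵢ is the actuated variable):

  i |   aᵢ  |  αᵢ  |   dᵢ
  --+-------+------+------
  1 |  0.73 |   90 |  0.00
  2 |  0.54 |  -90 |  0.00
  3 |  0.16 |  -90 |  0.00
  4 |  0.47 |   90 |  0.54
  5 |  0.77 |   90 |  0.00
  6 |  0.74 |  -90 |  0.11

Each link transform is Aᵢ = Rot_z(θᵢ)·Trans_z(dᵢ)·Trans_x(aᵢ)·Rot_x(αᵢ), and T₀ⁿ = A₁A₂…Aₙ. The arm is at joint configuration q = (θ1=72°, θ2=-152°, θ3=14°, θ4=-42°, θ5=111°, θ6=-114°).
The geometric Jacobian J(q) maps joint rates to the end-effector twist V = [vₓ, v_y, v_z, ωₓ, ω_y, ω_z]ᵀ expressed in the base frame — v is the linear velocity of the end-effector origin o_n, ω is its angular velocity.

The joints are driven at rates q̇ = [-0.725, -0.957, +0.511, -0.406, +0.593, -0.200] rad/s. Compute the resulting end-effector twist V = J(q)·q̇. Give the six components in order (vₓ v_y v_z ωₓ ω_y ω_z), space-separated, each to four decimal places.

-0.0360 1.3211 1.2561 -0.1159 0.8209 -1.2653

o_n = [-1.2788, -0.0266, -0.3494]
J₁: ẑ×o_n = [0.0266, -1.2788, 0.0000], ω = ẑ
J2: z=[0.9511, -0.3090, 0.0000] o=[0.2256, 0.6943, 0.0000] → [0.1080, 0.3323, -1.1505, 0.9511, -0.3090, 0.0000]
J3: z=[0.1451, 0.4465, -0.8829] o=[0.0782, 0.2408, -0.2535] → [-0.2789, 1.2121, 0.5671, 0.1451, 0.4465, -0.8829]
J4: z=[-0.8568, 0.5030, 0.1136] o=[-0.0009, 0.1224, -0.3264] → [0.0054, -0.1648, 0.7704, -0.8568, 0.5030, 0.1136]
J5: z=[0.4389, 0.8270, -0.3514] o=[-0.5908, 0.2760, -0.7019] → [0.1852, 0.0870, 0.4361, 0.4389, 0.8270, -0.3514]
J6: z=[-0.5597, -0.0542, -0.8269] o=[-1.1320, 0.7069, -0.3638] → [-0.6073, 0.1294, 0.4026, -0.5597, -0.0542, -0.8269]
V = J·q̇ = [-0.0360, 1.3211, 1.2561, -0.1159, 0.8209, -1.2653]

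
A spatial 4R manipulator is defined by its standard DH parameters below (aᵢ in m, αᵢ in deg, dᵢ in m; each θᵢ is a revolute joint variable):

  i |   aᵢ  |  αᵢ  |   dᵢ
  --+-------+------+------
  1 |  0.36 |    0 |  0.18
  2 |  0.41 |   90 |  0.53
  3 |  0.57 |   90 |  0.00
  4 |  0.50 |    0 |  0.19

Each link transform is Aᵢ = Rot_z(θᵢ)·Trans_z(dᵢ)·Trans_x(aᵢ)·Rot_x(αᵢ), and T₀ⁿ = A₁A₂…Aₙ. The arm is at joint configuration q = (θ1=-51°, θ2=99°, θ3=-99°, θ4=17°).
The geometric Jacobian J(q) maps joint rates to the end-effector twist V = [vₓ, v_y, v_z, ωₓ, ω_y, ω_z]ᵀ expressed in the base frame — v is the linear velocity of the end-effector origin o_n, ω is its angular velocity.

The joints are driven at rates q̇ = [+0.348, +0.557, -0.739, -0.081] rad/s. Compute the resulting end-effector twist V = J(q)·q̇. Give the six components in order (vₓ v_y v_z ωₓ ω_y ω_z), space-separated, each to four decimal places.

o_n = [0.3743, -0.3342, -0.2955]
J₁: ẑ×o_n = [0.3342, 0.3743, -0.0000], ω = ẑ
J2: z=[0.0000, 0.0000, 1.0000] o=[0.2266, -0.2798, 0.1800] → [0.0544, 0.1477, -0.0000, 0.0000, 0.0000, 1.0000]
J3: z=[0.7431, -0.6691, 0.0000] o=[0.5009, 0.0249, 0.7100] → [0.6728, 0.7473, -0.3516, 0.7431, -0.6691, 0.0000]
J4: z=[-0.6609, -0.7340, 0.1564] o=[0.4412, -0.0413, 0.1470] → [0.3706, -0.3030, 0.1444, -0.6609, -0.7340, 0.1564]
V = J·q̇ = [-0.3806, -0.3152, 0.2482, -0.4957, 0.5539, 0.8923]

-0.3806 -0.3152 0.2482 -0.4957 0.5539 0.8923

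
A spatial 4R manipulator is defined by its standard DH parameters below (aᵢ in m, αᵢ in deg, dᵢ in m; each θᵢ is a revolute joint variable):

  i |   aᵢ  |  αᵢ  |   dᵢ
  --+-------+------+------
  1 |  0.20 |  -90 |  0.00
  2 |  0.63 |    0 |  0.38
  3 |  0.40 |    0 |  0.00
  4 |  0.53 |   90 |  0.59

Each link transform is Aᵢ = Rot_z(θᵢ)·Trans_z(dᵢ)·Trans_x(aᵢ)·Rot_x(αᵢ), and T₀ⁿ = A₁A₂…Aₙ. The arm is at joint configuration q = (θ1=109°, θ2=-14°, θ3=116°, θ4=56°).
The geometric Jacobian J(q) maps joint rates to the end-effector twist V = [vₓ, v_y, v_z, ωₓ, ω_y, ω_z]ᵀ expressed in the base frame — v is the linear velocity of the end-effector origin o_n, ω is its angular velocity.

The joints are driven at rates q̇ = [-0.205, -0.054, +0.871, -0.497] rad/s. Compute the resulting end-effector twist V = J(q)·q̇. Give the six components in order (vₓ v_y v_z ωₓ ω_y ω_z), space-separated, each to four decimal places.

o_n = [-0.9942, -0.0920, -0.4374]
J₁: ẑ×o_n = [0.0920, -0.9942, 0.0000], ω = ẑ
J2: z=[-0.9455, -0.3256, 0.0000] o=[-0.0651, 0.1891, 0.0000] → [0.1424, -0.4136, -0.0367, -0.9455, -0.3256, 0.0000]
J3: z=[-0.9455, -0.3256, 0.0000] o=[-0.6234, 0.6434, 0.1524] → [0.1920, -0.5577, 0.5746, -0.9455, -0.3256, 0.0000]
J4: z=[-0.9455, -0.3256, 0.0000] o=[-0.5964, 0.5647, -0.2388] → [0.0646, -0.1877, 0.4914, -0.9455, -0.3256, 0.0000]
V = J·q̇ = [0.1086, -0.1663, 0.2582, -0.3026, -0.1042, -0.2050]

0.1086 -0.1663 0.2582 -0.3026 -0.1042 -0.2050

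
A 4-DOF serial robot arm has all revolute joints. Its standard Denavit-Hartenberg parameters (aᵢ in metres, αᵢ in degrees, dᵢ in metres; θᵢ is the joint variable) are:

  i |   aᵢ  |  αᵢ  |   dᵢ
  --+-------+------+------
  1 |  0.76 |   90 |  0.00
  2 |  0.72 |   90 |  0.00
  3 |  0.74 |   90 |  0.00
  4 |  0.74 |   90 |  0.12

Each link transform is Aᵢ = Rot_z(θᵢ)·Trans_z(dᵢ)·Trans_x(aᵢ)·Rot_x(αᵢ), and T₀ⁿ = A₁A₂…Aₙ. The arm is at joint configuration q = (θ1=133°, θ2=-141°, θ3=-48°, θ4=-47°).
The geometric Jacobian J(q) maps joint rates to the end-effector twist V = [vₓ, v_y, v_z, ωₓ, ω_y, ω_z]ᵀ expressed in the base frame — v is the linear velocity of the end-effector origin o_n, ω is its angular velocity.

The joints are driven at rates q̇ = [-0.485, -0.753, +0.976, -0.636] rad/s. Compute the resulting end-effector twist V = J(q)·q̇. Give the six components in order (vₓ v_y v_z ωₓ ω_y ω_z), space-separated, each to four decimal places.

o_n = [-0.7100, -0.7126, -1.3417]
J₁: ẑ×o_n = [0.7126, -0.7100, 0.0000], ω = ẑ
J2: z=[0.7314, 0.6820, 0.0000] o=[-0.5183, 0.5558, 0.0000] → [-0.9150, 0.9813, -0.7969, 0.7314, 0.6820, 0.0000]
J3: z=[0.4292, -0.4603, 0.7771] o=[-0.1367, 0.1466, -0.4531] → [1.0767, -0.0642, -0.6326, 0.4292, -0.4603, 0.7771]
J4: z=[-0.8832, -0.0340, 0.4677] o=[-0.2765, -0.5099, -0.7647] → [0.1144, -0.7124, 0.1643, -0.8832, -0.0340, 0.4677]
V = J·q̇ = [1.3215, -0.0041, -0.1219, 0.4299, -0.9412, -0.0239]

1.3215 -0.0041 -0.1219 0.4299 -0.9412 -0.0239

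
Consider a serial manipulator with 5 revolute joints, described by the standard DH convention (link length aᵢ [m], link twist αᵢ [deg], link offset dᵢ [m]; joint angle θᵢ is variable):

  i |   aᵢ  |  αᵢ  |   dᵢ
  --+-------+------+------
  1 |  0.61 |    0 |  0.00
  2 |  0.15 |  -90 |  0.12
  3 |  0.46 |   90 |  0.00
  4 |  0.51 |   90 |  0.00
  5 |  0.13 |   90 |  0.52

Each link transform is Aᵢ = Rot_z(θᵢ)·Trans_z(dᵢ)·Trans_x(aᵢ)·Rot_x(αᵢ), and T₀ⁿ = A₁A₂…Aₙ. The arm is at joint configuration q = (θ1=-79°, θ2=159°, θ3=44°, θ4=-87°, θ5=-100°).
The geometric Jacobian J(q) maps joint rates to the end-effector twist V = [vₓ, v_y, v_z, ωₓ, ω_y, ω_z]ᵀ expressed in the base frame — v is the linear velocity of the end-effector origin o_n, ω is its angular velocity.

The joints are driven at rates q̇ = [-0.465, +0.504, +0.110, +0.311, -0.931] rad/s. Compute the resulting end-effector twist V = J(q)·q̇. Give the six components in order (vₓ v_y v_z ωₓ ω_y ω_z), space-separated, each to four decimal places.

o_n = [0.6289, -0.6518, 0.0514]
J₁: ẑ×o_n = [0.6518, 0.6289, -0.0000], ω = ẑ
J2: z=[0.0000, 0.0000, 1.0000] o=[0.1164, -0.5988, 0.0000] → [0.0530, 0.5125, -0.0000, 0.0000, 0.0000, 1.0000]
J3: z=[-0.9848, 0.1736, 0.0000] o=[0.1424, -0.4511, 0.1200] → [-0.0119, -0.0676, 0.1132, -0.9848, 0.1736, 0.0000]
J4: z=[0.1206, 0.6841, 0.7193] o=[0.1999, -0.1252, -0.1995] → [0.5505, 0.2784, -0.3570, 0.1206, 0.6841, 0.7193]
J5: z=[-0.0732, -0.7165, 0.6937] o=[0.7048, -0.1947, -0.2181] → [0.1240, -0.0329, -0.0209, -0.0732, -0.7165, 0.6937]
V = J·q̇ = [-0.2219, 0.0756, -0.0791, -0.0027, 0.8989, -0.3831]

-0.2219 0.0756 -0.0791 -0.0027 0.8989 -0.3831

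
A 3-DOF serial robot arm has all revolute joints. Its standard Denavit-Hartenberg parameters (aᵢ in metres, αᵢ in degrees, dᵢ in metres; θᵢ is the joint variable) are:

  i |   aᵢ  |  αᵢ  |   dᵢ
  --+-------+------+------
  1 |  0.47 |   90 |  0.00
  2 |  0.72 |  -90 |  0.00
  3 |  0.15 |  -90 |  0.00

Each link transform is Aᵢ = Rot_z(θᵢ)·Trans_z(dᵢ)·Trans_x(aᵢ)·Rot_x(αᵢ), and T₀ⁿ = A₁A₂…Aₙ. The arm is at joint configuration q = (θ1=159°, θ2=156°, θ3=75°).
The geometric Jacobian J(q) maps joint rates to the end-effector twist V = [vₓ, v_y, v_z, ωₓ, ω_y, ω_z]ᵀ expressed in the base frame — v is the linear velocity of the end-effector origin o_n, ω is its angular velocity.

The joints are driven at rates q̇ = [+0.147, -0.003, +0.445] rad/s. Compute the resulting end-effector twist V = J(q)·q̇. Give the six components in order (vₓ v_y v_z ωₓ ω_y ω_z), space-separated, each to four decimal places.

-0.0304 0.0283 -0.0241 0.1679 -0.0677 -0.2595

o_n = [0.1565, -0.2153, 0.3086]
J₁: ẑ×o_n = [0.2153, 0.1565, -0.0000], ω = ẑ
J2: z=[0.3584, 0.9336, 0.0000] o=[-0.4388, 0.1684, 0.0000] → [0.2881, -0.1106, -0.6932, 0.3584, 0.9336, 0.0000]
J3: z=[0.3797, -0.1458, -0.9135] o=[0.1753, -0.0673, 0.2929] → [-0.1375, 0.0112, -0.0589, 0.3797, -0.1458, -0.9135]
V = J·q̇ = [-0.0304, 0.0283, -0.0241, 0.1679, -0.0677, -0.2595]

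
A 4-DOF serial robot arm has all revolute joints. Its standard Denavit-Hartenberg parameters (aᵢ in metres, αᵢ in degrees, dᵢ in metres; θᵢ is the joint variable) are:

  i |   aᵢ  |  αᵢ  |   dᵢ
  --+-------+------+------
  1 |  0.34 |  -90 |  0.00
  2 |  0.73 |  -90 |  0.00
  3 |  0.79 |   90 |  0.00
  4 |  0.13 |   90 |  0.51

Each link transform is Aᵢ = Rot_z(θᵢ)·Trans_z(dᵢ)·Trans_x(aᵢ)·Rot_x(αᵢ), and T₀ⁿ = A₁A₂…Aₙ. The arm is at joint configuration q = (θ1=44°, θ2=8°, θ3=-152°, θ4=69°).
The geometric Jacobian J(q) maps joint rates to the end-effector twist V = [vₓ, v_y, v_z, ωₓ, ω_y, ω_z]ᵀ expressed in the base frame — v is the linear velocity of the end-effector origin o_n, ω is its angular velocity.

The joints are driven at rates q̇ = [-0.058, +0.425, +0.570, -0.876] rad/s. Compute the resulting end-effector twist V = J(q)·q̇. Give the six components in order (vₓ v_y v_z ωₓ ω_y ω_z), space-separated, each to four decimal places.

-0.5336 0.3229 0.1696 -0.5966 1.0899 -0.6797

o_n = [0.0957, 0.0124, -0.0857]
J₁: ẑ×o_n = [-0.0124, 0.0957, 0.0000], ω = ẑ
J2: z=[-0.6947, 0.7193, 0.0000] o=[0.2446, 0.2362, 0.0000] → [-0.0616, -0.0595, 0.2626, -0.6947, 0.7193, 0.0000]
J3: z=[-0.1001, -0.0967, -0.9903] o=[0.7646, 0.7383, -0.1016] → [-0.7204, 0.6640, 0.0080, -0.1001, -0.0967, -0.9903]
J4: z=[0.2789, -0.9581, 0.0653] o=[0.0101, 0.5253, -0.0045] → [0.1112, 0.0282, -0.0610, 0.2789, -0.9581, 0.0653]
V = J·q̇ = [-0.5336, 0.3229, 0.1696, -0.5966, 1.0899, -0.6797]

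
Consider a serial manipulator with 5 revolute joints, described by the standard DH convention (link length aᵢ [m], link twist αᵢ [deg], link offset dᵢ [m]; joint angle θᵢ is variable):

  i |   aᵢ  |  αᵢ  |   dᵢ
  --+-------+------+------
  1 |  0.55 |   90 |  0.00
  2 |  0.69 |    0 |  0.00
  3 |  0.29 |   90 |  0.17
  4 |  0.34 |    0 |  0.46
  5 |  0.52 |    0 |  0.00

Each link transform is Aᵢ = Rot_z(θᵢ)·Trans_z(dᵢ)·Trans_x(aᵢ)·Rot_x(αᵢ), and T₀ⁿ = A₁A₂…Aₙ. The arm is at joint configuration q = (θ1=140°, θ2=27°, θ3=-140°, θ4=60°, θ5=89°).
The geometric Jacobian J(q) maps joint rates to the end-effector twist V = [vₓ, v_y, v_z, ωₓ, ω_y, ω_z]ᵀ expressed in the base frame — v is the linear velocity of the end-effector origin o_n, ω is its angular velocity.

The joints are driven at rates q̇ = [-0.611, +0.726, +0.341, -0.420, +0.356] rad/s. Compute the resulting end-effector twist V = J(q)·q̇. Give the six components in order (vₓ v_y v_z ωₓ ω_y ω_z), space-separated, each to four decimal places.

0.9567 -0.2719 -0.1410 0.6407 0.8552 -0.6360

o_n = [-0.0930, 1.0339, 0.4799]
J₁: ẑ×o_n = [-1.0339, -0.0930, 0.0000], ω = ẑ
J2: z=[0.6428, 0.7660, 0.0000] o=[-0.4213, 0.3535, 0.0000] → [0.3676, -0.3084, 0.1858, 0.6428, 0.7660, 0.0000]
J3: z=[0.6428, 0.7660, 0.0000] o=[-0.8923, 0.7487, 0.3133] → [0.1276, -0.1071, -0.4290, 0.6428, 0.7660, 0.0000]
J4: z=[0.7051, -0.5917, 0.3907] o=[-0.6962, 0.8061, 0.0463] → [-0.3455, -0.0700, 0.5176, 0.7051, -0.5917, 0.3907]
J5: z=[0.7051, -0.5917, 0.3907] o=[-0.1317, 0.7168, 0.0696] → [-0.3667, -0.2742, 0.2465, 0.7051, -0.5917, 0.3907]
V = J·q̇ = [0.9567, -0.2719, -0.1410, 0.6407, 0.8552, -0.6360]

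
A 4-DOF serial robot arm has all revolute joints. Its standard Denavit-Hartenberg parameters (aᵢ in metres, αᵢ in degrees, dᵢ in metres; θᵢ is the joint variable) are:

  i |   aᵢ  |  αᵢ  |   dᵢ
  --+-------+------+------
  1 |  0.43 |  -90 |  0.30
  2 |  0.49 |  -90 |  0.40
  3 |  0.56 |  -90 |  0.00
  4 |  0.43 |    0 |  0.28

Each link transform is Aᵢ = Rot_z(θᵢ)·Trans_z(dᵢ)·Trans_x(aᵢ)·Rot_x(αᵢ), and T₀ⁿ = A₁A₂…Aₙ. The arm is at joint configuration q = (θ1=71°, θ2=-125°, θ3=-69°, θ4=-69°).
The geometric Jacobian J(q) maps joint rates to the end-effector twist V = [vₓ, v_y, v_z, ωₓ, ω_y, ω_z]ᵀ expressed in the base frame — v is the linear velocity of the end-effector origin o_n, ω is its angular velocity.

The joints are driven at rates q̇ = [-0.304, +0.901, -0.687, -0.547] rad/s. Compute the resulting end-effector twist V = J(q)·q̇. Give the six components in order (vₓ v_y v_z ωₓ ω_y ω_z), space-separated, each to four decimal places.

o_n = [-0.8547, 0.4858, 1.3554]
J₁: ẑ×o_n = [-0.4858, -0.8547, 0.0000], ω = ẑ
J2: z=[-0.9455, 0.3256, 0.0000] o=[0.1400, 0.4066, 0.3000] → [0.3436, 0.9979, 0.2489, -0.9455, 0.3256, 0.0000]
J3: z=[0.2667, 0.7745, 0.5736] o=[-0.3297, 0.2711, 0.7014] → [0.3834, -0.4756, 0.4639, 0.2667, 0.7745, 0.5736]
J4: z=[0.1645, -0.6230, 0.7647] o=[-0.8615, 0.3324, 0.8658] → [-0.4223, -0.0754, 0.0295, 0.1645, -0.6230, 0.7647]
V = J·q̇ = [0.4249, 1.5269, -0.1105, -1.1251, 0.1020, -1.1164]

0.4249 1.5269 -0.1105 -1.1251 0.1020 -1.1164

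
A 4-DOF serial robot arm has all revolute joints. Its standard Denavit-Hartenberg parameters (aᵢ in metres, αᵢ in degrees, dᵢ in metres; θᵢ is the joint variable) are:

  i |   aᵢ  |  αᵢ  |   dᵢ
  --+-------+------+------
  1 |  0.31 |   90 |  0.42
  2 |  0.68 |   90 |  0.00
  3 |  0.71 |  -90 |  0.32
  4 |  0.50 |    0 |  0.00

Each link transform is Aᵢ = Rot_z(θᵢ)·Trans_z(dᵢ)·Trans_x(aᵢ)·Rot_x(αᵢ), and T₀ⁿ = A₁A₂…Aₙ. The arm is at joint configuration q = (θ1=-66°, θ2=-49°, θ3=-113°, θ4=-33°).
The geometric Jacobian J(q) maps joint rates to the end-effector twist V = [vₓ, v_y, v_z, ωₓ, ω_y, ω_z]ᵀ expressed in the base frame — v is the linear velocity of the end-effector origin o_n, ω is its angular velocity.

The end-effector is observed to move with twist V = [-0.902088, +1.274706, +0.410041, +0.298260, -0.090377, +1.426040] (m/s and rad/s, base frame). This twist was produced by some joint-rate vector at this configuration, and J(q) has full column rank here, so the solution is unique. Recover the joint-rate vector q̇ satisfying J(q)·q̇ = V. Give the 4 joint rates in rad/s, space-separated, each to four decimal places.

0.8390 -0.3670 -0.5390 -0.3360

o_n = [0.9577, 0.4049, -0.1488]
J₁: ẑ×o_n = [-0.4049, 0.9577, 0.0000], ω = ẑ
J2: z=[-0.9135, -0.4067, 0.0000] o=[0.1261, -0.2832, 0.4200] → [0.2313, -0.5196, -0.2904, -0.9135, -0.4067, 0.0000]
J3: z=[-0.3070, 0.6895, -0.6561] o=[0.3075, -0.6908, -0.0932] → [0.6805, -0.4436, -0.7846, -0.3070, 0.6895, -0.6561]
J4: z=[0.6026, -0.3928, -0.6947] o=[0.7323, -0.0380, -0.0938] → [0.3293, -0.1234, 0.3554, 0.6026, -0.3928, -0.6947]
q̇ = J⁺·V = [0.8390, -0.3670, -0.5390, -0.3360]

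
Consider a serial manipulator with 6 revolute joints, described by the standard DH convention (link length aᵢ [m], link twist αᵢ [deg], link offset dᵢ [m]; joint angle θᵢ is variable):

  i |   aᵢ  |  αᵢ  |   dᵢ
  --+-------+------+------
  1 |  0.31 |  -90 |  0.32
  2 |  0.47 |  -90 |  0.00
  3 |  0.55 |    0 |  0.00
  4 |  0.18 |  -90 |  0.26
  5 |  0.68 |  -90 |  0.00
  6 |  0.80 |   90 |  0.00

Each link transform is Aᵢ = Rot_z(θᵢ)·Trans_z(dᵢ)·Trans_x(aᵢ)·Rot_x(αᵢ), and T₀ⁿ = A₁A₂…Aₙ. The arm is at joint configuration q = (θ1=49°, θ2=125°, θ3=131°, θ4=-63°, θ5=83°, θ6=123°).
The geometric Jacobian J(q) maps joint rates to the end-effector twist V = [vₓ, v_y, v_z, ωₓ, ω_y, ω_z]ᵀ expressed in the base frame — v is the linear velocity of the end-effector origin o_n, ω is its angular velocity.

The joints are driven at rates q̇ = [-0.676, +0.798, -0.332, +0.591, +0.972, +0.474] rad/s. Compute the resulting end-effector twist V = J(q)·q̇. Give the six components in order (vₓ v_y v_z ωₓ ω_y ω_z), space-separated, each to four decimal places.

o_n = [0.1596, -0.3625, -0.3333]
J₁: ẑ×o_n = [0.3625, 0.1596, -0.0000], ω = ẑ
J2: z=[-0.7547, 0.6561, 0.0000] o=[0.2034, 0.2340, 0.3200] → [-0.4286, -0.4931, 0.4789, -0.7547, 0.6561, 0.0000]
J3: z=[-0.5374, -0.6182, 0.5736] o=[0.0265, 0.0305, -0.0650] → [0.3913, -0.0679, 0.2935, -0.5374, -0.6182, 0.5736]
J4: z=[-0.5374, -0.6182, 0.5736] o=[0.4756, -0.0856, 0.2306] → [0.5074, -0.4843, -0.0466, -0.5374, -0.6182, 0.5736]
J5: z=[0.6316, 0.1556, 0.7595] o=[0.4364, -0.3850, 0.3245] → [-0.1195, 0.2052, 0.0573, 0.6316, 0.1556, 0.7595]
J6: z=[-0.4891, 0.8400, 0.2347] o=[0.8455, -0.0316, -0.0881] → [-0.1284, -0.2809, 0.7380, -0.4891, 0.8400, 0.2347]
V = J·q̇ = [-0.5941, -0.6987, 0.6627, -0.3594, 0.9128, 0.3220]

-0.5941 -0.6987 0.6627 -0.3594 0.9128 0.3220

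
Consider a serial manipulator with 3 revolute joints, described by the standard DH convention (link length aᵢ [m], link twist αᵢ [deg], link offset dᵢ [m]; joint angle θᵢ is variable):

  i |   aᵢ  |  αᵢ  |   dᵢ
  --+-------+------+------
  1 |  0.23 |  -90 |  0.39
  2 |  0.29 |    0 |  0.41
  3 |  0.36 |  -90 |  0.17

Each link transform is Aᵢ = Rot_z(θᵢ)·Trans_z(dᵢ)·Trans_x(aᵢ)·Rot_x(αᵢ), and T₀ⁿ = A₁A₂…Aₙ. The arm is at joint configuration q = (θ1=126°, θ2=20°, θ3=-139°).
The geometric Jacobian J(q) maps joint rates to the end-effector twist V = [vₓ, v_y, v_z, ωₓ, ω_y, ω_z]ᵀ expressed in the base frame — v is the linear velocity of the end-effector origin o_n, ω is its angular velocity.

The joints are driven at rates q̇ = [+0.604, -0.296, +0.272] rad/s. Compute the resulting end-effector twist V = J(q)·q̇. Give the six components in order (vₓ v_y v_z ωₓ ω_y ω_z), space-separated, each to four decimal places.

0.0328 -0.3822 0.0765 0.0194 0.0141 0.6040

o_n = [-0.6620, -0.0756, 0.6057]
J₁: ẑ×o_n = [0.0756, -0.6620, 0.0000], ω = ẑ
J2: z=[-0.8090, -0.5878, 0.0000] o=[-0.1352, 0.1861, 0.3900] → [-0.1268, 0.1745, -0.0980, -0.8090, -0.5878, 0.0000]
J3: z=[-0.8090, -0.5878, 0.0000] o=[-0.6271, 0.1655, 0.2908] → [-0.1851, 0.2547, 0.1745, -0.8090, -0.5878, 0.0000]
V = J·q̇ = [0.0328, -0.3822, 0.0765, 0.0194, 0.0141, 0.6040]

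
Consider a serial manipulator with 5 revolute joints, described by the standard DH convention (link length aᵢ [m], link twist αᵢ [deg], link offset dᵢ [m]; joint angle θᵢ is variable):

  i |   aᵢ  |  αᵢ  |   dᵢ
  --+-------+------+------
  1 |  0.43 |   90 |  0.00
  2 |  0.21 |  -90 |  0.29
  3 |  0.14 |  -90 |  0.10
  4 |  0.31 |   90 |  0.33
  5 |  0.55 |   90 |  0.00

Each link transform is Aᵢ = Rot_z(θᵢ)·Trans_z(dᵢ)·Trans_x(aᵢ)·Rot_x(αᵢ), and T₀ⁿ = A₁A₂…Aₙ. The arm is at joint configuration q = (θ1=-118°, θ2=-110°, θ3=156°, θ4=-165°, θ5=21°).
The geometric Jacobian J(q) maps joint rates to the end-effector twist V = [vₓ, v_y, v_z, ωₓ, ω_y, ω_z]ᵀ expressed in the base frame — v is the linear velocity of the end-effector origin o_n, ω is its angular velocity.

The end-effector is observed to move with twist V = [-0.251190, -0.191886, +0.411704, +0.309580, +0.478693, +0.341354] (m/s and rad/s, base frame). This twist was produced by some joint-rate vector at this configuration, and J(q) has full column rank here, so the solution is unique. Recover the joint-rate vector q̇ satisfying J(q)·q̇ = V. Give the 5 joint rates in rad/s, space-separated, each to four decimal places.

0.1990 0.0580 -0.5380 -0.1220 0.0460

o_n = [-1.1612, 0.0274, -0.6656]
J₁: ẑ×o_n = [-0.0274, -1.1612, 0.0000], ω = ẑ
J2: z=[-0.8829, 0.4695, 0.0000] o=[-0.2019, -0.3797, 0.0000] → [-0.3125, -0.5877, 0.0910, -0.8829, 0.4695, 0.0000]
J3: z=[-0.4412, -0.8297, -0.3420] o=[-0.4242, -0.1801, -0.1973] → [0.4595, 0.0455, -0.7030, -0.4412, -0.8297, -0.3420]
J4: z=[-0.8719, 0.3061, 0.3822] o=[-0.4386, -0.3284, -0.1114] → [-0.3056, -0.7594, -0.0891, -0.8719, 0.3061, 0.3822]
J5: z=[0.3711, 0.9223, 0.1082] o=[-0.8253, -0.1542, -0.2697] → [-0.3848, 0.1106, 0.3771, 0.3711, 0.9223, 0.1082]
q̇ = J⁺·V = [0.1990, 0.0580, -0.5380, -0.1220, 0.0460]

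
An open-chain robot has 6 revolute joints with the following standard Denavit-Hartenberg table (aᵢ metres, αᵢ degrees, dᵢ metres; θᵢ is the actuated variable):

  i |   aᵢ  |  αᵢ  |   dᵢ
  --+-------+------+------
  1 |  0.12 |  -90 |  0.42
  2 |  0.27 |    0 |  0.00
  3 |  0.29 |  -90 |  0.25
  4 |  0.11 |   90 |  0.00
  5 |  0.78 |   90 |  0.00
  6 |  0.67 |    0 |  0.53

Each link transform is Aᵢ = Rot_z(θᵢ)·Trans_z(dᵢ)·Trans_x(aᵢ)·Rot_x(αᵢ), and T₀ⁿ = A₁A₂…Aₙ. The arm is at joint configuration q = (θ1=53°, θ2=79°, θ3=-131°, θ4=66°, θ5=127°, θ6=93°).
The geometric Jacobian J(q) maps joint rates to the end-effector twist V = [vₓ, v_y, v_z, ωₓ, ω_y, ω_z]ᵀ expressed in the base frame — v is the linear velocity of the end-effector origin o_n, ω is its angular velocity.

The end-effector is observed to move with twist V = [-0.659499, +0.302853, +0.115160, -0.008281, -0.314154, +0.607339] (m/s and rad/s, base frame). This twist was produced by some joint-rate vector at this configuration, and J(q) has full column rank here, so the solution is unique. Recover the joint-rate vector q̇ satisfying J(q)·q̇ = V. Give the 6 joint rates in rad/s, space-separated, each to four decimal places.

0.2580 -0.4150 0.3200 -0.5130 0.0720 0.1600

o_n = [0.5283, 1.4398, 0.3297]
J₁: ẑ×o_n = [-1.4398, 0.5283, 0.0000], ω = ẑ
J2: z=[-0.7986, 0.6018, 0.0000] o=[0.0722, 0.0958, 0.4200] → [-0.0543, -0.0721, -1.3478, -0.7986, 0.6018, 0.0000]
J3: z=[-0.7986, 0.6018, 0.0000] o=[0.1032, 0.1370, 0.1550] → [0.1052, 0.1396, -1.2963, -0.7986, 0.6018, 0.0000]
J4: z=[0.4742, 0.6293, -0.6157] o=[0.0110, 0.4300, 0.3835] → [0.5878, -0.2930, 0.1533, 0.4742, 0.6293, -0.6157]
J5: z=[0.0136, 0.6940, 0.7199] o=[0.1078, 0.3915, 0.4187] → [-0.8164, 0.3039, -0.2775, 0.0136, 0.6940, 0.7199]
J6: z=[0.9884, 0.0994, -0.1145] o=[-0.0100, 0.9478, -0.1152] → [0.1006, -0.5015, 0.4328, 0.9884, 0.0994, -0.1145]
q̇ = J⁺·V = [0.2580, -0.4150, 0.3200, -0.5130, 0.0720, 0.1600]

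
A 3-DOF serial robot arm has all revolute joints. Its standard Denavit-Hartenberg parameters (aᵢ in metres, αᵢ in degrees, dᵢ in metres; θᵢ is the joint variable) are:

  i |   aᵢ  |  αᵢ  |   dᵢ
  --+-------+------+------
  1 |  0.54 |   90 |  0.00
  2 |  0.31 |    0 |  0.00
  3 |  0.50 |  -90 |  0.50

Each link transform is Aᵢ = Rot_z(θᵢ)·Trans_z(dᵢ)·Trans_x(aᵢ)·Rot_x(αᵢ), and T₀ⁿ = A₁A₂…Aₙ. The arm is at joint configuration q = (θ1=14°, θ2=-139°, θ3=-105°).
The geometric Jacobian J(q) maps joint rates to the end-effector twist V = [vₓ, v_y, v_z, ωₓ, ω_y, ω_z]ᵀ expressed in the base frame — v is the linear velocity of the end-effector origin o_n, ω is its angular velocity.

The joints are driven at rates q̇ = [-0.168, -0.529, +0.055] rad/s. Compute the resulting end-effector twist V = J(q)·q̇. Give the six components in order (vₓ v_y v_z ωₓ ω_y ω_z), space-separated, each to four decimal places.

0.0243 -0.0090 0.2277 -0.1147 0.4599 -0.1680

o_n = [0.2052, -0.4641, 0.2460]
J₁: ẑ×o_n = [0.4641, 0.2052, -0.0000], ω = ẑ
J2: z=[0.2419, -0.9703, 0.0000] o=[0.5240, 0.1306, 0.0000] → [-0.2387, -0.0595, -0.4531, 0.2419, -0.9703, 0.0000]
J3: z=[0.2419, -0.9703, 0.0000] o=[0.2969, 0.0740, -0.2034] → [-0.4360, -0.1087, -0.2192, 0.2419, -0.9703, 0.0000]
V = J·q̇ = [0.0243, -0.0090, 0.2277, -0.1147, 0.4599, -0.1680]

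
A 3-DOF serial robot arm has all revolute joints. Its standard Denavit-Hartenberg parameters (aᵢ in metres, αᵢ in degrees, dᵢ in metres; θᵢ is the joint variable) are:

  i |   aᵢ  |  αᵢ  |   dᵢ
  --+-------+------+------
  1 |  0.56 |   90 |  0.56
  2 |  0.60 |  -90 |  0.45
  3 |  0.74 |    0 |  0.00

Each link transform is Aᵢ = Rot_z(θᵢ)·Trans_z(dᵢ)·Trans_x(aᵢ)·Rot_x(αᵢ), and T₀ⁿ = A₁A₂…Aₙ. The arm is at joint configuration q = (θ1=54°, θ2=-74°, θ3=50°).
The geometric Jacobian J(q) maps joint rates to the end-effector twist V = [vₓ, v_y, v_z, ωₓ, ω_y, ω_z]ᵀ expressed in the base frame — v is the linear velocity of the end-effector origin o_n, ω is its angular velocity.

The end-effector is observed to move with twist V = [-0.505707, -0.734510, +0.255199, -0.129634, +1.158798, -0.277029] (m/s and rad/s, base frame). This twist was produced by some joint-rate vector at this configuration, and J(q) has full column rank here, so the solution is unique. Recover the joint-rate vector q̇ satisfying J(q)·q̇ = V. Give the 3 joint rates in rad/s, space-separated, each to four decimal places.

o_n = [0.4089, 0.7616, -0.4740]
J₁: ẑ×o_n = [-0.7616, 0.4089, 0.0000], ω = ẑ
J2: z=[0.8090, -0.5878, 0.0000] o=[0.3292, 0.4530, 0.5600] → [0.6078, 0.8365, 0.2965, 0.8090, -0.5878, 0.0000]
J3: z=[0.5650, 0.7777, 0.2756] o=[0.7904, 0.3223, -0.0168] → [-0.4767, 0.1532, 0.5449, 0.5650, 0.7777, 0.2756]
q̇ = J⁺·V = [-0.5240, -0.7860, 0.8960]

-0.5240 -0.7860 0.8960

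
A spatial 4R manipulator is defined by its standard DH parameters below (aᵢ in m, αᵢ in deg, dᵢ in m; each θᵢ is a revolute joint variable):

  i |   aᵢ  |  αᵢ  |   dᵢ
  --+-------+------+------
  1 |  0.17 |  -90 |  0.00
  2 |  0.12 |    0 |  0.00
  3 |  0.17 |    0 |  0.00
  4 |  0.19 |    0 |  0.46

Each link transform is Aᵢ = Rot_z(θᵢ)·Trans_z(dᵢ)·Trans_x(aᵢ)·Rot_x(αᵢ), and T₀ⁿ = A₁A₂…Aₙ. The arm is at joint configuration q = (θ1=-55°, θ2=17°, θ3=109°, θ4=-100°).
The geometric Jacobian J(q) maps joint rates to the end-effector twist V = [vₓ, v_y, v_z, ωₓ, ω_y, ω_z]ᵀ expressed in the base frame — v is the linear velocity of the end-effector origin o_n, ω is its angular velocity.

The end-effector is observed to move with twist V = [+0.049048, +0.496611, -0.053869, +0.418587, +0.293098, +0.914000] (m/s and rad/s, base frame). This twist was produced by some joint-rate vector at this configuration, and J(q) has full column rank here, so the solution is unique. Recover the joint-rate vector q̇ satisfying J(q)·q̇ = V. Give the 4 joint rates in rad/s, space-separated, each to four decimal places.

o_n = [0.5808, -0.0274, -0.2559]
J₁: ẑ×o_n = [0.0274, 0.5808, -0.0000], ω = ẑ
J2: z=[0.8192, 0.5736, 0.0000] o=[0.0975, -0.1393, 0.0000] → [-0.1468, 0.2096, -0.1856, 0.8192, 0.5736, 0.0000]
J3: z=[0.8192, 0.5736, 0.0000] o=[0.1633, -0.2333, -0.0351] → [-0.1267, 0.1809, -0.0708, 0.8192, 0.5736, 0.0000]
J4: z=[0.8192, 0.5736, 0.0000] o=[0.1060, -0.1514, -0.1726] → [-0.0478, 0.0682, -0.1708, 0.8192, 0.5736, 0.0000]
q̇ = J⁺·V = [0.9140, -0.6750, 0.2340, 0.9520]

0.9140 -0.6750 0.2340 0.9520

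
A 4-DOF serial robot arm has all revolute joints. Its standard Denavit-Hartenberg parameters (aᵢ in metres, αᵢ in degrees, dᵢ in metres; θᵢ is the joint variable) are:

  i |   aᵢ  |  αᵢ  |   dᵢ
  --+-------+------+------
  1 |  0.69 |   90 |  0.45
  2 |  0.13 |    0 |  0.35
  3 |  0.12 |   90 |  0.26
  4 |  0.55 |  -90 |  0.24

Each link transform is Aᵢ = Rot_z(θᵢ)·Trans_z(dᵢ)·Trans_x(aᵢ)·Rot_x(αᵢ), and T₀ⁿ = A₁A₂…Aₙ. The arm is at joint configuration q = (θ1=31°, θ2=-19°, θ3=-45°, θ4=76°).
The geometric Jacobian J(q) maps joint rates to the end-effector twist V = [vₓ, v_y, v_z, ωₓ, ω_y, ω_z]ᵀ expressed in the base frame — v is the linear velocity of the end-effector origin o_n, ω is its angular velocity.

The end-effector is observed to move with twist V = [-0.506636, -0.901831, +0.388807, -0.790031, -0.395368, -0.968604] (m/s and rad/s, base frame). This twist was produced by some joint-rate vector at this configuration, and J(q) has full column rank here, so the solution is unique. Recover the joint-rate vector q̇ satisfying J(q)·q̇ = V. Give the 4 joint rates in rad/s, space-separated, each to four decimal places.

o_n = [1.1960, -0.6156, 0.0750]
J₁: ẑ×o_n = [0.6156, 1.1960, -0.0000], ω = ẑ
J2: z=[0.5150, -0.8572, 0.0000] o=[0.5914, 0.3554, 0.4500] → [0.3214, 0.1931, 0.0181, 0.5150, -0.8572, 0.0000]
J3: z=[0.5150, -0.8572, 0.0000] o=[0.8771, 0.1187, 0.4077] → [0.2851, 0.1713, -0.1048, 0.5150, -0.8572, 0.0000]
J4: z=[-0.7704, -0.4629, -0.4384] o=[1.0561, -0.0771, 0.2998] → [-0.1320, -0.2345, 0.4797, -0.7704, -0.4629, -0.4384]
q̇ = J⁺·V = [-0.5390, -0.7190, 0.6510, 0.9800]

-0.5390 -0.7190 0.6510 0.9800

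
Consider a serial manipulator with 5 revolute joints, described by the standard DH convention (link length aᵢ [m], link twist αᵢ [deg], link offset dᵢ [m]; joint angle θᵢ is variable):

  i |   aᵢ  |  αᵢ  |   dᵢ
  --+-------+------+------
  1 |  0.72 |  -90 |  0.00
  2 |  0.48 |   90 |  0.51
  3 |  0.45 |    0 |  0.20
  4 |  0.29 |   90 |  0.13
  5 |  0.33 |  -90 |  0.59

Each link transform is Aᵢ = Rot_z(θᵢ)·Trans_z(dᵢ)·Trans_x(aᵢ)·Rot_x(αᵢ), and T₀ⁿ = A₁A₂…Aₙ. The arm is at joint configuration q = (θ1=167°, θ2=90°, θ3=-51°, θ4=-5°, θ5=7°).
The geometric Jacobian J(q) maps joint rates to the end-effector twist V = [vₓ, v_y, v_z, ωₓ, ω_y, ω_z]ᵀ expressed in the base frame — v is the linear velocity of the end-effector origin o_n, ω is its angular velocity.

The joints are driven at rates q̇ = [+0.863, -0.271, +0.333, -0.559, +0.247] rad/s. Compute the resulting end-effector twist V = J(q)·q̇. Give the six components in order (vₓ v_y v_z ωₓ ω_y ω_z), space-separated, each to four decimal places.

-1.0576 -0.8600 0.1797 0.3122 0.3478 1.0678

o_n = [-0.9089, 0.9094, -0.6194]
J₁: ẑ×o_n = [-0.9094, -0.9089, 0.0000], ω = ẑ
J2: z=[-0.2250, -0.9744, 0.0000] o=[-0.7015, 0.1620, 0.0000] → [0.6035, -0.1393, -0.3702, -0.2250, -0.9744, 0.0000]
J3: z=[-0.9744, 0.2250, 0.0000] o=[-0.8163, -0.3350, -0.4800] → [-0.0314, -0.1358, -1.1916, -0.9744, 0.2250, 0.0000]
J4: z=[-0.9744, 0.2250, 0.0000] o=[-0.9325, 0.0508, -0.7632] → [0.0323, 0.1401, -0.8419, -0.9744, 0.2250, 0.0000]
J5: z=[0.1258, 0.5449, 0.8290] o=[-1.0051, 0.3143, -0.9254] → [-0.3266, 0.0412, 0.0225, 0.1258, 0.5449, 0.8290]
V = J·q̇ = [-1.0576, -0.8600, 0.1797, 0.3122, 0.3478, 1.0678]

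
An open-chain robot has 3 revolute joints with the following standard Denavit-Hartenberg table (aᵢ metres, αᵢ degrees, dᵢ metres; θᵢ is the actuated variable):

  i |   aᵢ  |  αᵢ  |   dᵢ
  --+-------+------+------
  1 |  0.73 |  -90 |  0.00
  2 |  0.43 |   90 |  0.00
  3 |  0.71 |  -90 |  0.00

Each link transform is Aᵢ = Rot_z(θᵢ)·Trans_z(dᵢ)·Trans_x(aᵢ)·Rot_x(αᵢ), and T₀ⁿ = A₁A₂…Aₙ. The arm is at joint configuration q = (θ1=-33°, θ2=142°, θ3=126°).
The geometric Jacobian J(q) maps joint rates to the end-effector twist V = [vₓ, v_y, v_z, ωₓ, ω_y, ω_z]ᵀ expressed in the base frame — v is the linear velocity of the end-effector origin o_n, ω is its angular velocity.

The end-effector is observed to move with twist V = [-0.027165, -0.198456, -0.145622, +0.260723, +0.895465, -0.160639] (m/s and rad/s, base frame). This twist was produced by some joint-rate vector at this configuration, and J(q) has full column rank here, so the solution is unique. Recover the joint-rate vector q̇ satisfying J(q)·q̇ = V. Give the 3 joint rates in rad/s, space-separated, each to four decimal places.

-0.5050 0.8930 -0.4370

o_n = [0.9167, 0.0896, -0.0078]
J₁: ẑ×o_n = [-0.0896, 0.9167, 0.0000], ω = ẑ
J2: z=[0.5446, 0.8387, 0.0000] o=[0.6122, -0.3976, 0.0000] → [-0.0065, 0.0042, 0.0100, 0.5446, 0.8387, 0.0000]
J3: z=[0.5163, -0.3353, -0.7880] o=[0.3281, -0.2130, -0.2647] → [0.1523, -0.5965, 0.3536, 0.5163, -0.3353, -0.7880]
q̇ = J⁺·V = [-0.5050, 0.8930, -0.4370]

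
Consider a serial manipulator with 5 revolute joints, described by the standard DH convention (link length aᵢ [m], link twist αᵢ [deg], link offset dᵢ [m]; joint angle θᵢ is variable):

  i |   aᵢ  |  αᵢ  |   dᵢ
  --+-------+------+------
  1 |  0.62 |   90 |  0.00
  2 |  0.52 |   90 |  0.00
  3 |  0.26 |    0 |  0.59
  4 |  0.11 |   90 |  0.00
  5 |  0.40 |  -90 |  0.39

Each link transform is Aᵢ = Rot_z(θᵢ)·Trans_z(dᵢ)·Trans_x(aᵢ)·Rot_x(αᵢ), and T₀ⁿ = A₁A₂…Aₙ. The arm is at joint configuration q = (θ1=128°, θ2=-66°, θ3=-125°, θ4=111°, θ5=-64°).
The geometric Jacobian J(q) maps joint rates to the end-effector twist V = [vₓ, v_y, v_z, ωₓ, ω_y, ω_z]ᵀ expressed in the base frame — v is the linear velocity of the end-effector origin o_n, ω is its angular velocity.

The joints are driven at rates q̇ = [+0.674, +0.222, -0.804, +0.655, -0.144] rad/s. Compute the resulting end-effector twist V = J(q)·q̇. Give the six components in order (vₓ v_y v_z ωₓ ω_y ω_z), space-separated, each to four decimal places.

-0.0040 -0.5186 0.2767 0.1925 0.3411 0.7028

o_n = [-0.9111, 0.0934, -0.5993]
J₁: ẑ×o_n = [-0.0934, -0.9111, 0.0000], ω = ẑ
J2: z=[0.7880, 0.6157, 0.0000] o=[-0.3817, 0.4886, 0.0000] → [-0.3690, 0.4723, 0.0145, 0.7880, 0.6157, 0.0000]
J3: z=[0.5624, -0.7199, -0.4067] o=[-0.5119, 0.6552, -0.4750] → [-0.1391, 0.2322, -0.6033, 0.5624, -0.7199, -0.4067]
J4: z=[0.5624, -0.7199, -0.4067] o=[-0.3106, 0.0516, -0.5788] → [0.0318, 0.2558, -0.4088, 0.5624, -0.7199, -0.4067]
J5: z=[-0.7040, -0.6749, 0.2210] o=[-0.3583, 0.0694, -0.6763] → [-0.0573, -0.0680, -0.3900, -0.7040, -0.6749, 0.2210]
V = J·q̇ = [-0.0040, -0.5186, 0.2767, 0.1925, 0.3411, 0.7028]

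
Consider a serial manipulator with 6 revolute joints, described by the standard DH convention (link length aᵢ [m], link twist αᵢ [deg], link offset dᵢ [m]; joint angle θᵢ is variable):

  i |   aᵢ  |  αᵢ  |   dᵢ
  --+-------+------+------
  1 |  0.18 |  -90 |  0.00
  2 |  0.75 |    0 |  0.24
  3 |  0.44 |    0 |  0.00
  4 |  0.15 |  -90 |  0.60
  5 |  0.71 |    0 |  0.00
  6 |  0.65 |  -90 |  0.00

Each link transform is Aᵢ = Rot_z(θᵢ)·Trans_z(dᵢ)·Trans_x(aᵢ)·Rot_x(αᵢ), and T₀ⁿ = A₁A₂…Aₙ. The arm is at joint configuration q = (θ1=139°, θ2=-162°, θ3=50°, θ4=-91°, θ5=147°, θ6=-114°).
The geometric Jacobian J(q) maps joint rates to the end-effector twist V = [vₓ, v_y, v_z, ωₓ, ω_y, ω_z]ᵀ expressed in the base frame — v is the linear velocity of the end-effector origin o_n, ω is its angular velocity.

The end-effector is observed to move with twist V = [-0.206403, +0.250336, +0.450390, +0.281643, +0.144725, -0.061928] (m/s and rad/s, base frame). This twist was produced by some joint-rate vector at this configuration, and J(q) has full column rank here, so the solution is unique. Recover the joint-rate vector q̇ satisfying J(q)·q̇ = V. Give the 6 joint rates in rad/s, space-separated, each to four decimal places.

-0.3390 0.5910 -0.2630 -0.6220 -0.2640 0.5650

o_n = [0.5310, -0.5931, 0.6008]
J₁: ẑ×o_n = [0.5931, 0.5310, -0.0000], ω = ẑ
J2: z=[-0.6561, -0.7547, 0.0000] o=[-0.1358, 0.1181, 0.0000] → [-0.4534, 0.3941, 0.9699, -0.6561, -0.7547, 0.0000]
J3: z=[-0.6561, -0.7547, 0.0000] o=[0.2450, -0.5310, 0.2318] → [-0.2785, 0.2421, 0.2566, -0.6561, -0.7547, 0.0000]
J4: z=[-0.6561, -0.7547, 0.0000] o=[0.3694, -0.6391, 0.6397] → [0.0294, -0.0256, 0.0918, -0.6561, -0.7547, 0.0000]
J5: z=[0.2949, -0.2563, 0.9205] o=[0.0800, -1.1825, 0.5811] → [-0.5476, 0.4093, 0.2894, 0.2949, -0.2563, 0.9205]
J6: z=[0.2949, -0.2563, 0.9205] o=[-0.0800, -0.5311, 0.8138] → [0.1117, 0.6252, 0.1383, 0.2949, -0.2563, 0.9205]
q̇ = J⁺·V = [-0.3390, 0.5910, -0.2630, -0.6220, -0.2640, 0.5650]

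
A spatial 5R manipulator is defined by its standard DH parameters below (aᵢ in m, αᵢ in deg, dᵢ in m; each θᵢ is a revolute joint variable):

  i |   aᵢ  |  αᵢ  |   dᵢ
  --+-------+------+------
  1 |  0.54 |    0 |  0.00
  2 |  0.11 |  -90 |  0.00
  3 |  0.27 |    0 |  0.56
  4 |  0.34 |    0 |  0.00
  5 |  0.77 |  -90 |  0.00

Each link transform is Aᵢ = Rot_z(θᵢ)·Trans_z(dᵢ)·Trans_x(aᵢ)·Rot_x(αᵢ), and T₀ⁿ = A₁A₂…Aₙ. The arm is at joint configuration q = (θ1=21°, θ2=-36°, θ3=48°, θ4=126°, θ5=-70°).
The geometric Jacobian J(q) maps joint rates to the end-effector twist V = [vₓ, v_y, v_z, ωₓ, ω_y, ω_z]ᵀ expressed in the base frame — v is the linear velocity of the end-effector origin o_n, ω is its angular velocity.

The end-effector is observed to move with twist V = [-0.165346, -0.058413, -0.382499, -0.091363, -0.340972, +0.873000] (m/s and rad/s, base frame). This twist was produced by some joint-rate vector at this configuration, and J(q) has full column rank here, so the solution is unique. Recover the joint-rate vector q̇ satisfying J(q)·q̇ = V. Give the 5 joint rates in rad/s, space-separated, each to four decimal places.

0.2400 0.6330 -0.5620 -0.6750 0.8840

o_n = [0.4233, 0.7949, -0.9833]
J₁: ẑ×o_n = [-0.7949, 0.4233, 0.0000], ω = ẑ
J2: z=[0.0000, 0.0000, 1.0000] o=[0.5041, 0.1935, 0.0000] → [-0.6014, -0.0808, 0.0000, 0.0000, 0.0000, 1.0000]
J3: z=[0.2588, 0.9659, 0.0000] o=[0.6104, 0.1650, 0.0000] → [-0.9498, 0.2545, 0.3438, 0.2588, 0.9659, 0.0000]
J4: z=[0.2588, 0.9659, 0.0000] o=[0.9298, 0.6592, -0.2006] → [-0.7560, 0.2026, 0.5244, 0.2588, 0.9659, 0.0000]
J5: z=[0.2588, 0.9659, 0.0000] o=[0.6032, 0.7467, -0.2362] → [-0.7217, 0.1934, 0.1863, 0.2588, 0.9659, 0.0000]
q̇ = J⁺·V = [0.2400, 0.6330, -0.5620, -0.6750, 0.8840]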